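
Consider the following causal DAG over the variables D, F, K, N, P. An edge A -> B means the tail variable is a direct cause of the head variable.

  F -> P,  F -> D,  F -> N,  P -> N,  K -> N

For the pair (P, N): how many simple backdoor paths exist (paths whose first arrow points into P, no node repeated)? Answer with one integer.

A backdoor path from P to N is any simple undirected path whose first edge points into P (i.e. leaves P via a parent).
Parents of P: {F}.
Enumerating:
  P1: P <- F -> N
That exhausts the simple backdoor paths. Count: 1.

1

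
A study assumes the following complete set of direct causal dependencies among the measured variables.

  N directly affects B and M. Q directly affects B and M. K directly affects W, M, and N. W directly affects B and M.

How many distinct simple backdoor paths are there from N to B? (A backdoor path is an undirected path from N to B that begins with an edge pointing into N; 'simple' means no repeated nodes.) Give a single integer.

A backdoor path from N to B is any simple undirected path whose first edge points into N (i.e. leaves N via a parent).
Parents of N: {K}.
Enumerating:
  P1: N <- K -> W -> B
  P2: N <- K -> W -> M <- Q -> B
  P3: N <- K -> M <- Q -> B
  P4: N <- K -> M <- W -> B
That exhausts the simple backdoor paths. Count: 4.

4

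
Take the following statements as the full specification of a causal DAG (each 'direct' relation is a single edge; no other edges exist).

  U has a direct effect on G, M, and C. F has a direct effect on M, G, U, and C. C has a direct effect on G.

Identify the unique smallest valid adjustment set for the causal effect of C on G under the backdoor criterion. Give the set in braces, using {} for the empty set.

Variables eligible for adjustment (non-descendants of C, excluding C and G): {F, M, U}.
Backdoor paths from C to G:
  P1: C <- F -> U -> G
  P2: C <- F -> G
  P3: C <- F -> M <- U -> G
  P4: C <- U <- F -> G
  P5: C <- U -> G
  P6: C <- U -> M <- F -> G
The empty set is not sufficient: P1 (C <- F -> U -> G) has no collider blocking it and no conditioned non-collider, so it is open.
Try {F, U}:
  P1: blocked at fork node F ∈ conditioning set.
  P2: blocked at fork node F ∈ conditioning set.
  P3: blocked at fork node F ∈ conditioning set.
  P4: blocked at chain node U ∈ conditioning set.
  P5: blocked at fork node U ∈ conditioning set.
  P6: blocked at fork node U ∈ conditioning set.
{F, U} contains no descendant of C and blocks every backdoor path.
Every element of {F, U} is needed (dropping F leaves P2 open; dropping U leaves P5 open), so no proper subset is valid.
Among all size-2 subsets of the eligible variables, only {F, U} blocks every backdoor path, so it is the unique smallest valid adjustment set.

{F, U}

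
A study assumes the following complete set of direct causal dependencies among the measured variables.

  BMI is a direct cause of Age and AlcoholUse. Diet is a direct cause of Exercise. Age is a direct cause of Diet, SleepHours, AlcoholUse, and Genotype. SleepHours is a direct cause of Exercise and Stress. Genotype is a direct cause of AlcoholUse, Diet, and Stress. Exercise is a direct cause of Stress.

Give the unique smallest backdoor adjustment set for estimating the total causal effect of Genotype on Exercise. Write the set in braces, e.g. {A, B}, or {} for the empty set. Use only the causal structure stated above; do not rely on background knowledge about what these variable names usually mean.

Variables eligible for adjustment (non-descendants of Genotype, excluding Genotype and Exercise): {Age, BMI, SleepHours}.
Backdoor paths from Genotype to Exercise:
  P1: Genotype <- Age -> Diet -> Exercise
  P2: Genotype <- Age -> SleepHours -> Exercise
  P3: Genotype <- Age -> SleepHours -> Stress <- Exercise
The empty set is not sufficient: P1 (Genotype <- Age -> Diet -> Exercise) has no collider blocking it and no conditioned non-collider, so it is open.
Try {Age}:
  P1: blocked at fork node Age ∈ conditioning set.
  P2: blocked at fork node Age ∈ conditioning set.
  P3: blocked at fork node Age ∈ conditioning set.
{Age} contains no descendant of Genotype and blocks every backdoor path.
No other singleton works — e.g. {BMI} leaves P1 open — so {Age} is the unique smallest valid adjustment set.

{Age}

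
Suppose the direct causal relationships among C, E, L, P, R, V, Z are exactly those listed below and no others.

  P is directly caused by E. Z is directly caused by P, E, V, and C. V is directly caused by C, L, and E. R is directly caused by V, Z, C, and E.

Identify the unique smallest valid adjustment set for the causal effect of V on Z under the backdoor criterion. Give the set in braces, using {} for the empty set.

{C, E}

Variables eligible for adjustment (non-descendants of V, excluding V and Z): {C, E, L, P}.
Backdoor paths from V to Z:
  P1: V <- E -> P -> Z
  P2: V <- E -> Z
  P3: V <- E -> R <- C -> Z
  P4: V <- E -> R <- Z
  P5: V <- C -> Z
  P6: V <- C -> R <- E -> P -> Z
  P7: V <- C -> R <- E -> Z
  P8: V <- C -> R <- Z
The empty set is not sufficient: P1 (V <- E -> P -> Z) has no collider blocking it and no conditioned non-collider, so it is open.
Try {C, E}:
  P1: blocked at fork node E ∈ conditioning set.
  P2: blocked at fork node E ∈ conditioning set.
  P3: blocked at fork node E ∈ conditioning set.
  P4: blocked at fork node E ∈ conditioning set.
  P5: blocked at fork node C ∈ conditioning set.
  P6: blocked at fork node C ∈ conditioning set.
  P7: blocked at fork node C ∈ conditioning set.
  P8: blocked at fork node C ∈ conditioning set.
{C, E} contains no descendant of V and blocks every backdoor path.
Every element of {C, E} is needed (dropping C leaves P5 open; dropping E leaves P1 open), so no proper subset is valid.
Among all size-2 subsets of the eligible variables, only {C, E} blocks every backdoor path, so it is the unique smallest valid adjustment set.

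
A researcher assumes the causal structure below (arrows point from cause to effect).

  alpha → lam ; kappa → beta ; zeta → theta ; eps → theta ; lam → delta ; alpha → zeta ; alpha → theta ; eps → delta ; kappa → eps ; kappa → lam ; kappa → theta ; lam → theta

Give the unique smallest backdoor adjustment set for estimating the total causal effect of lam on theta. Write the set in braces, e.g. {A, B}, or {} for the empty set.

Variables eligible for adjustment (non-descendants of lam, excluding lam and theta): {alpha, beta, eps, kappa, zeta}.
Backdoor paths from lam to theta:
  P1: lam <- kappa -> eps -> theta
  P2: lam <- kappa -> theta
  P3: lam <- alpha -> zeta -> theta
  P4: lam <- alpha -> theta
The empty set is not sufficient: P1 (lam <- kappa -> eps -> theta) has no collider blocking it and no conditioned non-collider, so it is open.
Try {alpha, kappa}:
  P1: blocked at fork node kappa ∈ conditioning set.
  P2: blocked at fork node kappa ∈ conditioning set.
  P3: blocked at fork node alpha ∈ conditioning set.
  P4: blocked at fork node alpha ∈ conditioning set.
{alpha, kappa} contains no descendant of lam and blocks every backdoor path.
Every element of {alpha, kappa} is needed (dropping alpha leaves P3 open; dropping kappa leaves P1 open), so no proper subset is valid.
Among all size-2 subsets of the eligible variables, only {alpha, kappa} blocks every backdoor path, so it is the unique smallest valid adjustment set.

{alpha, kappa}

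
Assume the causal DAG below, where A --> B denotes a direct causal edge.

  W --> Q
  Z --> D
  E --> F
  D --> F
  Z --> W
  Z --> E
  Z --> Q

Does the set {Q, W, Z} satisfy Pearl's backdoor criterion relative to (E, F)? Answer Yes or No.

Backdoor paths from E to F (paths whose first edge points into E):
  P1: E <- Z -> D -> F
Condition 1 (no descendant of E in the set): holds — descendants of E are {F}; none are in {Q, W, Z}.
Condition 2 (every backdoor path blocked by {Q, W, Z}):
  P1: blocked at fork node Z ∈ conditioning set.
{Q, W, Z} satisfies the backdoor criterion.

Yes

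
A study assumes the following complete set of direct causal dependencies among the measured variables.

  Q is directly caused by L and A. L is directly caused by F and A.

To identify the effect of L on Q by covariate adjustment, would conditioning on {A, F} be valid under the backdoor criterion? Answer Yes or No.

Yes

Backdoor paths from L to Q (paths whose first edge points into L):
  P1: L <- A -> Q
Condition 1 (no descendant of L in the set): holds — descendants of L are {Q}; none are in {A, F}.
Condition 2 (every backdoor path blocked by {A, F}):
  P1: blocked at fork node A ∈ conditioning set.
{A, F} satisfies the backdoor criterion.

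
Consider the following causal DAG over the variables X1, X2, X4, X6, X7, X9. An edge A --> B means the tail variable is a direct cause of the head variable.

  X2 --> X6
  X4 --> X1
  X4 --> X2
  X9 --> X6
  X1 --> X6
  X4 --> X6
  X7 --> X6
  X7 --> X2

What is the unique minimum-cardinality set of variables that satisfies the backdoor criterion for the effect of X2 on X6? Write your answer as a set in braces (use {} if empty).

{X4, X7}

Variables eligible for adjustment (non-descendants of X2, excluding X2 and X6): {X1, X4, X7, X9}.
Backdoor paths from X2 to X6:
  P1: X2 <- X4 -> X1 -> X6
  P2: X2 <- X4 -> X6
  P3: X2 <- X7 -> X6
The empty set is not sufficient: P1 (X2 <- X4 -> X1 -> X6) has no collider blocking it and no conditioned non-collider, so it is open.
Try {X4, X7}:
  P1: blocked at fork node X4 ∈ conditioning set.
  P2: blocked at fork node X4 ∈ conditioning set.
  P3: blocked at fork node X7 ∈ conditioning set.
{X4, X7} contains no descendant of X2 and blocks every backdoor path.
Every element of {X4, X7} is needed (dropping X4 leaves P1 open; dropping X7 leaves P3 open), so no proper subset is valid.
Among all size-2 subsets of the eligible variables, only {X4, X7} blocks every backdoor path, so it is the unique smallest valid adjustment set.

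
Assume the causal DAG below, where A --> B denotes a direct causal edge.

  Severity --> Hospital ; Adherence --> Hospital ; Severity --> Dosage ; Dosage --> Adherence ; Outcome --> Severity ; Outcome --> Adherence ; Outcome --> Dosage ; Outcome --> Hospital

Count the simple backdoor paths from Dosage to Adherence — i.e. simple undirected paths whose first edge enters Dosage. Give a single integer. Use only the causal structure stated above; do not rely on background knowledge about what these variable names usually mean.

7

A backdoor path from Dosage to Adherence is any simple undirected path whose first edge points into Dosage (i.e. leaves Dosage via a parent).
Parents of Dosage: {Outcome, Severity}.
Enumerating:
  P1: Dosage <- Outcome -> Severity -> Hospital <- Adherence
  P2: Dosage <- Outcome -> Adherence
  P3: Dosage <- Outcome -> Hospital <- Adherence
  P4: Dosage <- Severity <- Outcome -> Adherence
  P5: Dosage <- Severity <- Outcome -> Hospital <- Adherence
  P6: Dosage <- Severity -> Hospital <- Outcome -> Adherence
  P7: Dosage <- Severity -> Hospital <- Adherence
That exhausts the simple backdoor paths. Count: 7.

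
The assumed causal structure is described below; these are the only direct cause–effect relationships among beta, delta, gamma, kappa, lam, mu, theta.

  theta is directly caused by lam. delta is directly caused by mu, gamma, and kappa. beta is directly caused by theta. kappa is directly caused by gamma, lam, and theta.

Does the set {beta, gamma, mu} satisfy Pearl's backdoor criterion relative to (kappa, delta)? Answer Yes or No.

Backdoor paths from kappa to delta (paths whose first edge points into kappa):
  P1: kappa <- gamma -> delta
Condition 1 (no descendant of kappa in the set): holds — descendants of kappa are {delta}; none are in {beta, gamma, mu}.
Condition 2 (every backdoor path blocked by {beta, gamma, mu}):
  P1: blocked at fork node gamma ∈ conditioning set.
{beta, gamma, mu} satisfies the backdoor criterion.

Yes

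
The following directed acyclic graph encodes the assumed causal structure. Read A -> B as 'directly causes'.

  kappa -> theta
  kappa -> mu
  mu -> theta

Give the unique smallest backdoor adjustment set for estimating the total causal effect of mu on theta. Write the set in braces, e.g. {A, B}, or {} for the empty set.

Variables eligible for adjustment (non-descendants of mu, excluding mu and theta): {kappa}.
Backdoor paths from mu to theta:
  P1: mu <- kappa -> theta
The empty set is not sufficient: P1 (mu <- kappa -> theta) has no collider blocking it and no conditioned non-collider, so it is open.
Try {kappa}:
  P1: blocked at fork node kappa ∈ conditioning set.
{kappa} contains no descendant of mu and blocks every backdoor path.
{kappa} is the unique smallest valid adjustment set.

{kappa}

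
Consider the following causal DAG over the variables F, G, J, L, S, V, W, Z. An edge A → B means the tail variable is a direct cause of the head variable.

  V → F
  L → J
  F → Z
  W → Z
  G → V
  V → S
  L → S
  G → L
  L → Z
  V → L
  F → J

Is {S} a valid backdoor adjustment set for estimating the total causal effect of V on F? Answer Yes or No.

No

Backdoor paths from V to F (paths whose first edge points into V):
  P1: V <- G -> L -> J <- F
  P2: V <- G -> L -> Z <- F
Condition 1 (no descendant of V in the set): FAILS — S is a descendant of V.
Condition 2 (every backdoor path blocked by {S}):
  P1: blocked at collider J (neither it nor any descendant is in the conditioning set).
  P2: blocked at collider Z (neither it nor any descendant is in the conditioning set).
{S} does not satisfy the backdoor criterion.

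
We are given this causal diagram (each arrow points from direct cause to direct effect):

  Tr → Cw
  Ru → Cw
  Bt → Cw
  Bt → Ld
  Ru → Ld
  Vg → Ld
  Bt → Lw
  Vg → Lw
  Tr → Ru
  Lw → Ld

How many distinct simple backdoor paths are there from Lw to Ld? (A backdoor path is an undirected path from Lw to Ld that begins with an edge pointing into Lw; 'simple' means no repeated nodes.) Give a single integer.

4

A backdoor path from Lw to Ld is any simple undirected path whose first edge points into Lw (i.e. leaves Lw via a parent).
Parents of Lw: {Bt, Vg}.
Enumerating:
  P1: Lw <- Bt -> Cw <- Tr -> Ru -> Ld
  P2: Lw <- Bt -> Cw <- Ru -> Ld
  P3: Lw <- Bt -> Ld
  P4: Lw <- Vg -> Ld
That exhausts the simple backdoor paths. Count: 4.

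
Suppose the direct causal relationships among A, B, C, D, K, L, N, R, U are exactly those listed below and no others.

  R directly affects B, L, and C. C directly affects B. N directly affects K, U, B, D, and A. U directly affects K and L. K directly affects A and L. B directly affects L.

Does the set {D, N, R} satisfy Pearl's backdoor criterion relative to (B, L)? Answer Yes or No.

Yes

Backdoor paths from B to L (paths whose first edge points into B):
  P1: B <- N -> U -> K -> L
  P2: B <- N -> U -> L
  P3: B <- N -> K <- U -> L
  P4: B <- N -> K -> L
  P5: B <- N -> A <- K <- U -> L
  P6: B <- N -> A <- K -> L
  P7: B <- R -> L
  P8: B <- C <- R -> L
Condition 1 (no descendant of B in the set): holds — descendants of B are {L}; none are in {D, N, R}.
Condition 2 (every backdoor path blocked by {D, N, R}):
  P1: blocked at fork node N ∈ conditioning set.
  P2: blocked at fork node N ∈ conditioning set.
  P3: blocked at fork node N ∈ conditioning set.
  P4: blocked at fork node N ∈ conditioning set.
  P5: blocked at fork node N ∈ conditioning set.
  P6: blocked at fork node N ∈ conditioning set.
  P7: blocked at fork node R ∈ conditioning set.
  P8: blocked at fork node R ∈ conditioning set.
{D, N, R} satisfies the backdoor criterion.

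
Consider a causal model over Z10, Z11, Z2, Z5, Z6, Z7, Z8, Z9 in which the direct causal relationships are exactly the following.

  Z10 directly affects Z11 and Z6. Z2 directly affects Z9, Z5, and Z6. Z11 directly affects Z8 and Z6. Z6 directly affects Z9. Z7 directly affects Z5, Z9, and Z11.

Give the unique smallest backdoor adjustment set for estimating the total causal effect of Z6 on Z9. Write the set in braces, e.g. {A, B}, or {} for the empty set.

{Z2, Z7}

Variables eligible for adjustment (non-descendants of Z6, excluding Z6 and Z9): {Z10, Z11, Z2, Z5, Z7, Z8}.
Backdoor paths from Z6 to Z9:
  P1: Z6 <- Z2 -> Z5 <- Z7 -> Z9
  P2: Z6 <- Z2 -> Z9
  P3: Z6 <- Z10 -> Z11 <- Z7 -> Z5 <- Z2 -> Z9
  P4: Z6 <- Z10 -> Z11 <- Z7 -> Z9
  P5: Z6 <- Z11 <- Z7 -> Z5 <- Z2 -> Z9
  P6: Z6 <- Z11 <- Z7 -> Z9
The empty set is not sufficient: P2 (Z6 <- Z2 -> Z9) has no collider blocking it and no conditioned non-collider, so it is open.
Try {Z2, Z7}:
  P1: blocked at fork node Z2 ∈ conditioning set.
  P2: blocked at fork node Z2 ∈ conditioning set.
  P3: blocked at collider Z11 (neither it nor any descendant is in the conditioning set).
  P4: blocked at collider Z11 (neither it nor any descendant is in the conditioning set).
  P5: blocked at fork node Z7 ∈ conditioning set.
  P6: blocked at fork node Z7 ∈ conditioning set.
{Z2, Z7} contains no descendant of Z6 and blocks every backdoor path.
Every element of {Z2, Z7} is needed (dropping Z2 leaves P2 open; dropping Z7 leaves P6 open), so no proper subset is valid.
Among all size-2 subsets of the eligible variables, only {Z2, Z7} blocks every backdoor path, so it is the unique smallest valid adjustment set.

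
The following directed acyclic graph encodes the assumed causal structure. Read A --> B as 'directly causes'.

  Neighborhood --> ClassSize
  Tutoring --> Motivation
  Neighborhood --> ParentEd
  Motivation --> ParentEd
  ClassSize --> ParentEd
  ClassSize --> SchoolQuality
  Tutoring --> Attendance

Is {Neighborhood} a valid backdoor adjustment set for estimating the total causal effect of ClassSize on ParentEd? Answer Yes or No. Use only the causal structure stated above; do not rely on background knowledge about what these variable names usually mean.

Yes

Backdoor paths from ClassSize to ParentEd (paths whose first edge points into ClassSize):
  P1: ClassSize <- Neighborhood -> ParentEd
Condition 1 (no descendant of ClassSize in the set): holds — descendants of ClassSize are {ParentEd, SchoolQuality}; none are in {Neighborhood}.
Condition 2 (every backdoor path blocked by {Neighborhood}):
  P1: blocked at fork node Neighborhood ∈ conditioning set.
{Neighborhood} satisfies the backdoor criterion.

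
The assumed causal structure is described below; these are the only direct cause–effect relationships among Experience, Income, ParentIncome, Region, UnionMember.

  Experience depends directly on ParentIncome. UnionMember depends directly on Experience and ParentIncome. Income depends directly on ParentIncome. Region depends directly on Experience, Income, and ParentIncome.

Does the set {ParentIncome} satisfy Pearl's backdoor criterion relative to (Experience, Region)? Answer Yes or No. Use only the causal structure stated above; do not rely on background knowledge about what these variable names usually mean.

Backdoor paths from Experience to Region (paths whose first edge points into Experience):
  P1: Experience <- ParentIncome -> Income -> Region
  P2: Experience <- ParentIncome -> Region
Condition 1 (no descendant of Experience in the set): holds — descendants of Experience are {Region, UnionMember}; none are in {ParentIncome}.
Condition 2 (every backdoor path blocked by {ParentIncome}):
  P1: blocked at fork node ParentIncome ∈ conditioning set.
  P2: blocked at fork node ParentIncome ∈ conditioning set.
{ParentIncome} satisfies the backdoor criterion.

Yes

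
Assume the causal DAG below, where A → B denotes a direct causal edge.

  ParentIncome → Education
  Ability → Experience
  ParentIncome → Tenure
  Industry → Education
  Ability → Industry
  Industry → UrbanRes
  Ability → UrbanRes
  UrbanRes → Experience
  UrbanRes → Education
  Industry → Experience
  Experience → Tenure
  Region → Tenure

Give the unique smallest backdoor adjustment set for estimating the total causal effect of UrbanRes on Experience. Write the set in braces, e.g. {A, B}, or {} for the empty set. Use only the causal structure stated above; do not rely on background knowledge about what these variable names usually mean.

Variables eligible for adjustment (non-descendants of UrbanRes, excluding UrbanRes and Experience): {Ability, Industry, ParentIncome, Region}.
Backdoor paths from UrbanRes to Experience:
  P1: UrbanRes <- Ability -> Industry -> Experience
  P2: UrbanRes <- Ability -> Industry -> Education <- ParentIncome -> Tenure <- Experience
  P3: UrbanRes <- Ability -> Experience
  P4: UrbanRes <- Industry <- Ability -> Experience
  P5: UrbanRes <- Industry -> Experience
  P6: UrbanRes <- Industry -> Education <- ParentIncome -> Tenure <- Experience
The empty set is not sufficient: P1 (UrbanRes <- Ability -> Industry -> Experience) has no collider blocking it and no conditioned non-collider, so it is open.
Try {Ability, Industry}:
  P1: blocked at fork node Ability ∈ conditioning set.
  P2: blocked at fork node Ability ∈ conditioning set.
  P3: blocked at fork node Ability ∈ conditioning set.
  P4: blocked at chain node Industry ∈ conditioning set.
  P5: blocked at fork node Industry ∈ conditioning set.
  P6: blocked at fork node Industry ∈ conditioning set.
{Ability, Industry} contains no descendant of UrbanRes and blocks every backdoor path.
Every element of {Ability, Industry} is needed (dropping Ability leaves P3 open; dropping Industry leaves P5 open), so no proper subset is valid.
Among all size-2 subsets of the eligible variables, only {Ability, Industry} blocks every backdoor path, so it is the unique smallest valid adjustment set.

{Ability, Industry}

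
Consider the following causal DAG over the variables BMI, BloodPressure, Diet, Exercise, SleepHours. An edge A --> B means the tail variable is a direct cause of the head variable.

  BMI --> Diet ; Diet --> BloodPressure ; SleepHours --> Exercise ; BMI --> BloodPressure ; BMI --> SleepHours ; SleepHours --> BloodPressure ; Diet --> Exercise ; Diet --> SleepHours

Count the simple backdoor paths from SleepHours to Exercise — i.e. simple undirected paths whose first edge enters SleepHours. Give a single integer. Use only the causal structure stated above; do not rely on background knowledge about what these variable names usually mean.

A backdoor path from SleepHours to Exercise is any simple undirected path whose first edge points into SleepHours (i.e. leaves SleepHours via a parent).
Parents of SleepHours: {BMI, Diet}.
Enumerating:
  P1: SleepHours <- BMI -> Diet -> Exercise
  P2: SleepHours <- BMI -> BloodPressure <- Diet -> Exercise
  P3: SleepHours <- Diet -> Exercise
That exhausts the simple backdoor paths. Count: 3.

3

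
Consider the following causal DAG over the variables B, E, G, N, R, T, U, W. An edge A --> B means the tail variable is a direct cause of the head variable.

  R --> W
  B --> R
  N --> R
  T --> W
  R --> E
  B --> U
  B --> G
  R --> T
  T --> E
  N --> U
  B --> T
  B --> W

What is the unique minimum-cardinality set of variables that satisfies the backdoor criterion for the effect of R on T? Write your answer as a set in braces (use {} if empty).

{B}

Variables eligible for adjustment (non-descendants of R, excluding R and T): {B, G, N, U}.
Backdoor paths from R to T:
  P1: R <- N -> U <- B -> T
  P2: R <- N -> U <- B -> W <- T
  P3: R <- B -> T
  P4: R <- B -> W <- T
The empty set is not sufficient: P3 (R <- B -> T) has no collider blocking it and no conditioned non-collider, so it is open.
Try {B}:
  P1: blocked at collider U (neither it nor any descendant is in the conditioning set).
  P2: blocked at collider U (neither it nor any descendant is in the conditioning set).
  P3: blocked at fork node B ∈ conditioning set.
  P4: blocked at fork node B ∈ conditioning set.
{B} contains no descendant of R and blocks every backdoor path.
No other singleton works — e.g. {N} leaves P3 open — so {B} is the unique smallest valid adjustment set.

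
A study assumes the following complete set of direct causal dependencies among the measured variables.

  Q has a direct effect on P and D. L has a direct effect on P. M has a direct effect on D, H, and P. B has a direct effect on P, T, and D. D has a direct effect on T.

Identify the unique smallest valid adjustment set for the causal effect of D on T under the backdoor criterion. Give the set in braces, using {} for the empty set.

Variables eligible for adjustment (non-descendants of D, excluding D and T): {B, H, L, M, P, Q}.
Backdoor paths from D to T:
  P1: D <- M -> P <- B -> T
  P2: D <- Q -> P <- B -> T
  P3: D <- B -> T
The empty set is not sufficient: P3 (D <- B -> T) has no collider blocking it and no conditioned non-collider, so it is open.
Try {B}:
  P1: blocked at collider P (neither it nor any descendant is in the conditioning set).
  P2: blocked at collider P (neither it nor any descendant is in the conditioning set).
  P3: blocked at fork node B ∈ conditioning set.
{B} contains no descendant of D and blocks every backdoor path.
No other singleton works — e.g. {M} leaves P3 open — so {B} is the unique smallest valid adjustment set.

{B}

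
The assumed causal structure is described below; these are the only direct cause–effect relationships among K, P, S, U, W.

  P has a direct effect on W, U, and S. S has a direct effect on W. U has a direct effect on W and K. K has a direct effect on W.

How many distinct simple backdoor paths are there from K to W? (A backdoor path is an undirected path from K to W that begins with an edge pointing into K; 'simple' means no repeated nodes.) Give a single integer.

3

A backdoor path from K to W is any simple undirected path whose first edge points into K (i.e. leaves K via a parent).
Parents of K: {U}.
Enumerating:
  P1: K <- U <- P -> S -> W
  P2: K <- U <- P -> W
  P3: K <- U -> W
That exhausts the simple backdoor paths. Count: 3.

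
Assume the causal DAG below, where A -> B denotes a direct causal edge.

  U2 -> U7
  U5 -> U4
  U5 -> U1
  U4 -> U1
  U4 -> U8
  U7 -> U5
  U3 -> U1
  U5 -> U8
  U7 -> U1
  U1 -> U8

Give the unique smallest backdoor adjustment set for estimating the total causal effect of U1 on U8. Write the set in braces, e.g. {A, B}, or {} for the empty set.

Variables eligible for adjustment (non-descendants of U1, excluding U1 and U8): {U2, U3, U4, U5, U7}.
Backdoor paths from U1 to U8:
  P1: U1 <- U7 -> U5 -> U4 -> U8
  P2: U1 <- U7 -> U5 -> U8
  P3: U1 <- U5 -> U4 -> U8
  P4: U1 <- U5 -> U8
  P5: U1 <- U4 <- U5 -> U8
  P6: U1 <- U4 -> U8
The empty set is not sufficient: P1 (U1 <- U7 -> U5 -> U4 -> U8) has no collider blocking it and no conditioned non-collider, so it is open.
Try {U4, U5}:
  P1: blocked at chain node U5 ∈ conditioning set.
  P2: blocked at chain node U5 ∈ conditioning set.
  P3: blocked at fork node U5 ∈ conditioning set.
  P4: blocked at fork node U5 ∈ conditioning set.
  P5: blocked at chain node U4 ∈ conditioning set.
  P6: blocked at fork node U4 ∈ conditioning set.
{U4, U5} contains no descendant of U1 and blocks every backdoor path.
Every element of {U4, U5} is needed (dropping U4 leaves P6 open; dropping U5 leaves P2 open), so no proper subset is valid.
Among all size-2 subsets of the eligible variables, only {U4, U5} blocks every backdoor path, so it is the unique smallest valid adjustment set.

{U4, U5}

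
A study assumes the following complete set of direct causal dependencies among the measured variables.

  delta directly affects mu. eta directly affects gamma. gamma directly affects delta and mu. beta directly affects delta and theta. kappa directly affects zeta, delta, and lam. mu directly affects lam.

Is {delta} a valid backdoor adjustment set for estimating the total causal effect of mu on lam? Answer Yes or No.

Backdoor paths from mu to lam (paths whose first edge points into mu):
  P1: mu <- gamma -> delta <- kappa -> lam
  P2: mu <- delta <- kappa -> lam
Condition 1 (no descendant of mu in the set): holds — descendants of mu are {lam}; none are in {delta}.
Condition 2 (every backdoor path blocked by {delta}):
  P1: open — collider(s) delta are conditioned on (or have a conditioned descendant) and no non-collider on the path is in the set.
  P2: blocked at chain node delta ∈ conditioning set.
{delta} does not satisfy the backdoor criterion.

No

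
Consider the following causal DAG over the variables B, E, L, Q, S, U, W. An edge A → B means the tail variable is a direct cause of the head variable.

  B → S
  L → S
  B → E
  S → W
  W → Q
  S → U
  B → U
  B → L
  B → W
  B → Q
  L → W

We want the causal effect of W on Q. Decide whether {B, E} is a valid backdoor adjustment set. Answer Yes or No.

Yes

Backdoor paths from W to Q (paths whose first edge points into W):
  P1: W <- B -> Q
  P2: W <- L <- B -> Q
  P3: W <- L -> S <- B -> Q
  P4: W <- L -> S -> U <- B -> Q
  P5: W <- S <- B -> Q
  P6: W <- S <- L <- B -> Q
  P7: W <- S -> U <- B -> Q
Condition 1 (no descendant of W in the set): holds — descendants of W are {Q}; none are in {B, E}.
Condition 2 (every backdoor path blocked by {B, E}):
  P1: blocked at fork node B ∈ conditioning set.
  P2: blocked at fork node B ∈ conditioning set.
  P3: blocked at collider S (neither it nor any descendant is in the conditioning set).
  P4: blocked at collider U (neither it nor any descendant is in the conditioning set).
  P5: blocked at fork node B ∈ conditioning set.
  P6: blocked at fork node B ∈ conditioning set.
  P7: blocked at collider U (neither it nor any descendant is in the conditioning set).
{B, E} satisfies the backdoor criterion.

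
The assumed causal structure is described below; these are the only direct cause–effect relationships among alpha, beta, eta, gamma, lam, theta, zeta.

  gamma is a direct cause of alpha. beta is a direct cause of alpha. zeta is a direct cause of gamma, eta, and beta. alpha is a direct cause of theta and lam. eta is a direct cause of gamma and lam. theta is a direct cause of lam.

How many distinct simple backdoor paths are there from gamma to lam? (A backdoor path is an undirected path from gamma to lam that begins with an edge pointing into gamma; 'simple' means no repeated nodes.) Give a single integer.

6

A backdoor path from gamma to lam is any simple undirected path whose first edge points into gamma (i.e. leaves gamma via a parent).
Parents of gamma: {eta, zeta}.
Enumerating:
  P1: gamma <- zeta -> eta -> lam
  P2: gamma <- zeta -> beta -> alpha -> theta -> lam
  P3: gamma <- zeta -> beta -> alpha -> lam
  P4: gamma <- eta <- zeta -> beta -> alpha -> theta -> lam
  P5: gamma <- eta <- zeta -> beta -> alpha -> lam
  P6: gamma <- eta -> lam
That exhausts the simple backdoor paths. Count: 6.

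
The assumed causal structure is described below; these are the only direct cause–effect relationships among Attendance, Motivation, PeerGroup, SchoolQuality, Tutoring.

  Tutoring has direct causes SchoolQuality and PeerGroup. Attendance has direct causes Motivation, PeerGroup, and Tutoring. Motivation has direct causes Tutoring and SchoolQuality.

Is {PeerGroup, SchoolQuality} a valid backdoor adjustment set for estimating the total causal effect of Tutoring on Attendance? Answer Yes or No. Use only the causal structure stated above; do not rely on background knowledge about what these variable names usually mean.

Backdoor paths from Tutoring to Attendance (paths whose first edge points into Tutoring):
  P1: Tutoring <- SchoolQuality -> Motivation -> Attendance
  P2: Tutoring <- PeerGroup -> Attendance
Condition 1 (no descendant of Tutoring in the set): holds — descendants of Tutoring are {Attendance, Motivation}; none are in {PeerGroup, SchoolQuality}.
Condition 2 (every backdoor path blocked by {PeerGroup, SchoolQuality}):
  P1: blocked at fork node SchoolQuality ∈ conditioning set.
  P2: blocked at fork node PeerGroup ∈ conditioning set.
{PeerGroup, SchoolQuality} satisfies the backdoor criterion.

Yes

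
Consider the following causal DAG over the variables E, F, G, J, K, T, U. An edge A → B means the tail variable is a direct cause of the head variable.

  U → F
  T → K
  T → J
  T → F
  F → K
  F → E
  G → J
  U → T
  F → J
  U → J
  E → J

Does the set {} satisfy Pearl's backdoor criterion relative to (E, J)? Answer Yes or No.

No

Backdoor paths from E to J (paths whose first edge points into E):
  P1: E <- F <- U -> T -> J
  P2: E <- F <- U -> J
  P3: E <- F <- T <- U -> J
  P4: E <- F <- T -> J
  P5: E <- F -> K <- T <- U -> J
  P6: E <- F -> K <- T -> J
  P7: E <- F -> J
Condition 1 (no descendant of E in the set): holds — descendants of E are {J}; none are in {}.
Condition 2 (every backdoor path blocked by {}):
  P1: open — no interior node is in the conditioning set.
  P2: open — no interior node is in the conditioning set.
  P3: open — no interior node is in the conditioning set.
  P4: open — no interior node is in the conditioning set.
  P5: blocked at collider K (neither it nor any descendant is in the conditioning set).
  P6: blocked at collider K (neither it nor any descendant is in the conditioning set).
  P7: open — no interior node is in the conditioning set.
{} does not satisfy the backdoor criterion.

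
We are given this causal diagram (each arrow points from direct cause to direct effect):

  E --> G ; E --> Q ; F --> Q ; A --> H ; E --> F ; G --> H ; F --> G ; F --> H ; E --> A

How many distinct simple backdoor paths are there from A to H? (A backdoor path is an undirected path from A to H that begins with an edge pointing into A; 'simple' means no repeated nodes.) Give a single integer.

6

A backdoor path from A to H is any simple undirected path whose first edge points into A (i.e. leaves A via a parent).
Parents of A: {E}.
Enumerating:
  P1: A <- E -> F -> G -> H
  P2: A <- E -> F -> H
  P3: A <- E -> G <- F -> H
  P4: A <- E -> G -> H
  P5: A <- E -> Q <- F -> G -> H
  P6: A <- E -> Q <- F -> H
That exhausts the simple backdoor paths. Count: 6.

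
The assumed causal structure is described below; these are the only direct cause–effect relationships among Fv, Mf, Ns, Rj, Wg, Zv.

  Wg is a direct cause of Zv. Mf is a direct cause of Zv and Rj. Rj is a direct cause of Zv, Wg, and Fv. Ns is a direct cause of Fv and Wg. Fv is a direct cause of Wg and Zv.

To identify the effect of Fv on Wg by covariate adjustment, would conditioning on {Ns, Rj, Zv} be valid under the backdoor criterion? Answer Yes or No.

No

Backdoor paths from Fv to Wg (paths whose first edge points into Fv):
  P1: Fv <- Ns -> Wg
  P2: Fv <- Rj <- Mf -> Zv <- Wg
  P3: Fv <- Rj -> Wg
  P4: Fv <- Rj -> Zv <- Wg
Condition 1 (no descendant of Fv in the set): FAILS — Zv is a descendant of Fv.
Condition 2 (every backdoor path blocked by {Ns, Rj, Zv}):
  P1: blocked at fork node Ns ∈ conditioning set.
  P2: blocked at chain node Rj ∈ conditioning set.
  P3: blocked at fork node Rj ∈ conditioning set.
  P4: blocked at fork node Rj ∈ conditioning set.
{Ns, Rj, Zv} does not satisfy the backdoor criterion.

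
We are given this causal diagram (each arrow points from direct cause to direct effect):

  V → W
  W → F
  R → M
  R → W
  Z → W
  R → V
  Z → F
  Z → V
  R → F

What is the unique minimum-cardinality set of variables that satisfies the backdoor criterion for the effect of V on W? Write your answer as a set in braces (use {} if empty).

Variables eligible for adjustment (non-descendants of V, excluding V and W): {M, R, Z}.
Backdoor paths from V to W:
  P1: V <- Z -> W
  P2: V <- Z -> F <- R -> W
  P3: V <- Z -> F <- W
  P4: V <- R -> W
  P5: V <- R -> F <- Z -> W
  P6: V <- R -> F <- W
The empty set is not sufficient: P1 (V <- Z -> W) has no collider blocking it and no conditioned non-collider, so it is open.
Try {R, Z}:
  P1: blocked at fork node Z ∈ conditioning set.
  P2: blocked at fork node Z ∈ conditioning set.
  P3: blocked at fork node Z ∈ conditioning set.
  P4: blocked at fork node R ∈ conditioning set.
  P5: blocked at fork node R ∈ conditioning set.
  P6: blocked at fork node R ∈ conditioning set.
{R, Z} contains no descendant of V and blocks every backdoor path.
Every element of {R, Z} is needed (dropping R leaves P4 open; dropping Z leaves P1 open), so no proper subset is valid.
Among all size-2 subsets of the eligible variables, only {R, Z} blocks every backdoor path, so it is the unique smallest valid adjustment set.

{R, Z}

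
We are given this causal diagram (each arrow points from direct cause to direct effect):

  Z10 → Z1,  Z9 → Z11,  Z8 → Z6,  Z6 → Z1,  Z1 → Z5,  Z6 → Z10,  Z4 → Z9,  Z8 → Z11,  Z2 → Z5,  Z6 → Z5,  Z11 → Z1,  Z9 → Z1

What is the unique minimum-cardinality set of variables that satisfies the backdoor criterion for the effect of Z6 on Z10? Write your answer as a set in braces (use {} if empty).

{}

Variables eligible for adjustment (non-descendants of Z6, excluding Z6 and Z10): {Z11, Z2, Z4, Z8, Z9}.
Backdoor paths from Z6 to Z10:
  P1: Z6 <- Z8 -> Z11 <- Z9 -> Z1 <- Z10
  P2: Z6 <- Z8 -> Z11 -> Z1 <- Z10
Each backdoor path contains an unconditioned collider, so every path is already blocked with the empty conditioning set:
  P1: blocked at collider Z11 (neither it nor any descendant is in the conditioning set).
  P2: blocked at collider Z1 (neither it nor any descendant is in the conditioning set).
The empty set is therefore the unique smallest valid set.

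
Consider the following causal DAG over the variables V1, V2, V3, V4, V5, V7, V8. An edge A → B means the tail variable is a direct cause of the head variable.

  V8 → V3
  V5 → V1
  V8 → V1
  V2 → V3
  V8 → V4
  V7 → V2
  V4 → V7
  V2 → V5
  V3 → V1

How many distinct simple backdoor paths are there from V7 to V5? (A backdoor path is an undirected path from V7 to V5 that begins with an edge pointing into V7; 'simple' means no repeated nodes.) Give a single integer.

4

A backdoor path from V7 to V5 is any simple undirected path whose first edge points into V7 (i.e. leaves V7 via a parent).
Parents of V7: {V4}.
Enumerating:
  P1: V7 <- V4 <- V8 -> V3 <- V2 -> V5
  P2: V7 <- V4 <- V8 -> V3 -> V1 <- V5
  P3: V7 <- V4 <- V8 -> V1 <- V5
  P4: V7 <- V4 <- V8 -> V1 <- V3 <- V2 -> V5
That exhausts the simple backdoor paths. Count: 4.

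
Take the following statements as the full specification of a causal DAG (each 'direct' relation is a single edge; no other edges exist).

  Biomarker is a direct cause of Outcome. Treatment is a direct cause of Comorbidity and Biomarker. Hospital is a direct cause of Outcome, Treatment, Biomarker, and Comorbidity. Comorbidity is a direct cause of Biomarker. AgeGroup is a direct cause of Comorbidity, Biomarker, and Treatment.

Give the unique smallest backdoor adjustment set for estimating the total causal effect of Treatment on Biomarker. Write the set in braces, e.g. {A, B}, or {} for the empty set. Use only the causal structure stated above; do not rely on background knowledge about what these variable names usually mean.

{AgeGroup, Hospital}

Variables eligible for adjustment (non-descendants of Treatment, excluding Treatment and Biomarker): {AgeGroup, Hospital}.
Backdoor paths from Treatment to Biomarker:
  P1: Treatment <- AgeGroup -> Comorbidity <- Hospital -> Biomarker
  P2: Treatment <- AgeGroup -> Comorbidity <- Hospital -> Outcome <- Biomarker
  P3: Treatment <- AgeGroup -> Comorbidity -> Biomarker
  P4: Treatment <- AgeGroup -> Biomarker
  P5: Treatment <- Hospital -> Comorbidity <- AgeGroup -> Biomarker
  P6: Treatment <- Hospital -> Comorbidity -> Biomarker
  P7: Treatment <- Hospital -> Biomarker
  P8: Treatment <- Hospital -> Outcome <- Biomarker
The empty set is not sufficient: P3 (Treatment <- AgeGroup -> Comorbidity -> Biomarker) has no collider blocking it and no conditioned non-collider, so it is open.
Try {AgeGroup, Hospital}:
  P1: blocked at fork node AgeGroup ∈ conditioning set.
  P2: blocked at fork node AgeGroup ∈ conditioning set.
  P3: blocked at fork node AgeGroup ∈ conditioning set.
  P4: blocked at fork node AgeGroup ∈ conditioning set.
  P5: blocked at fork node Hospital ∈ conditioning set.
  P6: blocked at fork node Hospital ∈ conditioning set.
  P7: blocked at fork node Hospital ∈ conditioning set.
  P8: blocked at fork node Hospital ∈ conditioning set.
{AgeGroup, Hospital} contains no descendant of Treatment and blocks every backdoor path.
Every element of {AgeGroup, Hospital} is needed (dropping AgeGroup leaves P3 open; dropping Hospital leaves P6 open), so no proper subset is valid.
Among all size-2 subsets of the eligible variables, only {AgeGroup, Hospital} blocks every backdoor path, so it is the unique smallest valid adjustment set.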